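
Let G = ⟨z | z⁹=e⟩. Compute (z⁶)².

Compute successive powers of (z⁶), reducing at each step:
  (z⁶)²: (z⁶) · z⁶ = z³

Answer: z³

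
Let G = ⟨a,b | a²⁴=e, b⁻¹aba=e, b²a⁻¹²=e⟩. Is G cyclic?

Every cyclic group is abelian. But a·b = ab while b·a = a¹¹b⁻¹, so a·b ≠ b·a and G is not abelian. Hence G is not cyclic.

Answer: No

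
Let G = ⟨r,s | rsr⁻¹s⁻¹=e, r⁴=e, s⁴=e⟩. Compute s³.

Compute successive powers of s, reducing at each step:
  s²: s · s = s²
  s³: (s²) · s = s³

Answer: s³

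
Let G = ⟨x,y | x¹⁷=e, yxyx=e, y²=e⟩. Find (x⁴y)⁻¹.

The order of (x⁴y) is 2 (smallest k with (x⁴y)ᵏ = e), so (x⁴y)⁻¹ = (x⁴y)¹ = x⁴y.
Check: (x⁴y) · (x⁴y) → (x⁴y) · x⁴ = y;   y · y = e, giving e as required.

Answer: x⁴y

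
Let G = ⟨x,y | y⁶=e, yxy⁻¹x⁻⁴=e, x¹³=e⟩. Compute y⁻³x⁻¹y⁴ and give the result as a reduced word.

Multiply left to right, reducing at each step:
  (y³) · x⁻¹ = xy³
  (xy³) · y⁴ = xy

Answer: xy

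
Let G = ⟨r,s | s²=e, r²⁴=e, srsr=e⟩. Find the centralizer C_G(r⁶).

⟨r⁶⟩ ⊆ C_G(r⁶) since powers of r⁶ commute with r⁶; so |C_G(r⁶)| ≥ |⟨r⁶⟩| = 4.
By orbit–stabilizer, |C_G(r⁶)| = |G| / |conj. class of r⁶| = 48 / 2 = 24.
The 24 elements commuting with r⁶ are {e, r, r², r³, r⁴, r⁵, r⁶, r⁷, r⁸, r⁹, r¹⁰, r¹¹, r¹², r¹³, r¹⁴, r¹⁵, r¹⁶, r¹⁷, r¹⁸, r¹⁹, r²⁰, r²¹, r²², r²³}.

Answer: {e, r, r², r³, r⁴, r⁵, r⁶, r⁷, r⁸, r⁹, r¹⁰, r¹¹, r¹², r¹³, r¹⁴, r¹⁵, r¹⁶, r¹⁷, r¹⁸, r¹⁹, r²⁰, r²¹, r²², r²³}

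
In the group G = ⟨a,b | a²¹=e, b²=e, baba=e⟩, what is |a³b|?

Compute successive powers until reaching e:
  (a³b)¹ = a³b, (a³b)² = e.
The smallest positive k with (a³b)ᵏ = e is 2.

Answer: 2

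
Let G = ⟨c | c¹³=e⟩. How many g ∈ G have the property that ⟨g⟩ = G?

G is cyclic of order 13. An element generates G iff its order is 13, and a cyclic group of order 13 has exactly φ(13) = 12 such elements.

Answer: 12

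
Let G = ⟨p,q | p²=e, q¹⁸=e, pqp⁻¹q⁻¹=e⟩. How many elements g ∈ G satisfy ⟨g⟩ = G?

⟨g⟩ = G would require ord(g) = |G| = 36, but the maximum element order in G is 18 < 36. So G is not cyclic and no single element generates it: the count is 0.

Answer: 0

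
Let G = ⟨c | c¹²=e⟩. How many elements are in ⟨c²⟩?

|⟨c²⟩| equals the order of c². Compute successive powers until reaching e:
  (c²)¹ = c², (c²)² = c⁴, (c²)³ = c⁶, (c²)⁴ = c⁸, (c²)⁵ = c¹⁰, (c²)⁶ = e.
The smallest positive k with (c²)ᵏ = e is 6, so |⟨c²⟩| = 6.

Answer: 6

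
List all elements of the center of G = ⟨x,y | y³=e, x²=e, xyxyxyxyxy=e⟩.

An element z ∈ Z(G) iff z commutes with every generator.
For example e is central: e·x = x = x·e; e·y = y = y·e.
Whereas x ∉ Z(G) since x·y = xy ≠ yx = y·x.
Checking each of the 60 elements this way gives Z(G) = {e}, of order 1.

Answer: {e}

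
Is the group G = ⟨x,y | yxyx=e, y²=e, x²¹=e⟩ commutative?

x·y = xy but y·x = x²⁰y, so x·y ≠ y·x and G is not abelian.

Answer: No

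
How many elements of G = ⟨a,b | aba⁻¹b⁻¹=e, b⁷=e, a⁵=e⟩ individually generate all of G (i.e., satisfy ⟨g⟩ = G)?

G is cyclic of order 35. An element generates G iff its order is 35, and a cyclic group of order 35 has exactly φ(35) = 24 such elements.

Answer: 24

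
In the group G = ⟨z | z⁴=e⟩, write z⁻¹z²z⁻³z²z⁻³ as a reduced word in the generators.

Multiply left to right, reducing at each step:
  (z³) · z² = z
  z · z⁻³ = z²
  (z²) · z² = e
  e · z⁻³ = z

Answer: z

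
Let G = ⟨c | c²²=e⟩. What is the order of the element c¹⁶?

Compute successive powers until reaching e:
  (c¹⁶)¹ = c¹⁶, (c¹⁶)² = c¹⁰, (c¹⁶)³ = c⁴, (c¹⁶)⁴ = c²⁰, (c¹⁶)⁵ = c¹⁴, (c¹⁶)⁶ = c⁸, (c¹⁶)⁷ = c², (c¹⁶)⁸ = c¹⁸, (c¹⁶)⁹ = c¹², (c¹⁶)¹⁰ = c⁶, (c¹⁶)¹¹ = e.
The smallest positive k with (c¹⁶)ᵏ = e is 11.

Answer: 11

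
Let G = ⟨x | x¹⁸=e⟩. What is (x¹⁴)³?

Compute successive powers of (x¹⁴), reducing at each step:
  (x¹⁴)²: (x¹⁴) · x¹⁴ = x¹⁰
  (x¹⁴)³: (x¹⁰) · x¹⁴ = x⁶

Answer: x⁶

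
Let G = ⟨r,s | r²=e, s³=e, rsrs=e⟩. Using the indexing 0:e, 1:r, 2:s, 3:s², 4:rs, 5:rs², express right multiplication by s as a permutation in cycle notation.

(0 2 3)(1 4 5)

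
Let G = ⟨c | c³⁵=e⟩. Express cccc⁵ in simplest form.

Multiply left to right, reducing at each step:
  c · c = c²
  (c²) · c = c³
  (c³) · c⁵ = c⁸

Answer: c⁸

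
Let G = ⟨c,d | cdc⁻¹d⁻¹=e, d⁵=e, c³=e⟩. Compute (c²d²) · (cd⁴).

Compute (c²d²) · (cd⁴) by multiplying left to right and reducing via the relations at each step:
  (c²d²) · c = d²
  (d²) · d⁴ = d

Answer: d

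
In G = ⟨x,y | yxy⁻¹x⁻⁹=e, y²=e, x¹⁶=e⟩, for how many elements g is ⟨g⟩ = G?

⟨g⟩ = G would require ord(g) = |G| = 32, but the maximum element order in G is 16 < 32. So G is not cyclic and no single element generates it: the count is 0.

Answer: 0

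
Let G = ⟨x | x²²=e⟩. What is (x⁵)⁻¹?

The order of (x⁵) is 22 (smallest k with (x⁵)ᵏ = e), so (x⁵)⁻¹ = (x⁵)²¹ = x¹⁷.
Check: (x⁵) · (x¹⁷) → (x⁵) · x¹⁷ = e, giving e as required.

Answer: x¹⁷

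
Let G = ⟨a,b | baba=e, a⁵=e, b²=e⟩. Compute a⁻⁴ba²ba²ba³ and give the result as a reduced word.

Multiply left to right, reducing at each step:
  a · b = ab
  (ab) · a² = a⁴b
  (a⁴b) · b = a⁴
  (a⁴) · a² = a
  a · b = ab
  (ab) · a³ = a³b

Answer: a³b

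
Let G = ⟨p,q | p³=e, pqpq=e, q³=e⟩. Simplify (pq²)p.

Compute (pq²) · p by multiplying left to right and reducing via the relations at each step:
  (pq²) · p = pq²p

Answer: pq²p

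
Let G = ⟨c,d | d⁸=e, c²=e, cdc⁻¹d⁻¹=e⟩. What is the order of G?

Enumerate words in the generators, reducing via the relations: the distinct elements are
  {c, d, e, cd, d², d³, d⁴, d⁵, d⁶, d⁷, cd², cd³, cd⁴, cd⁵, cd⁶, cd⁷}.
No further products give new elements, so |G| = 16.

Answer: 16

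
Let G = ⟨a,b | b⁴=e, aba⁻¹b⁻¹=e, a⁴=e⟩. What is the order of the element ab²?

Compute successive powers until reaching e:
  (ab²)¹ = ab², (ab²)² = a², (ab²)³ = a³b², (ab²)⁴ = e.
The smallest positive k with (ab²)ᵏ = e is 4.

Answer: 4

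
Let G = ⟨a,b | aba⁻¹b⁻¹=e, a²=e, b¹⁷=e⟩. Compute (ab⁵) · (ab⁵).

Compute (ab⁵) · (ab⁵) by multiplying left to right and reducing via the relations at each step:
  (ab⁵) · a = b⁵
  (b⁵) · b⁵ = b¹⁰

Answer: b¹⁰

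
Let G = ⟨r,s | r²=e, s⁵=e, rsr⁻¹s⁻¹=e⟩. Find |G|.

Enumerate words in the generators, reducing via the relations: the distinct elements are
  {e, r, s, rs, s², s³, s⁴, rs², rs³, rs⁴}.
No further products give new elements, so |G| = 10.

Answer: 10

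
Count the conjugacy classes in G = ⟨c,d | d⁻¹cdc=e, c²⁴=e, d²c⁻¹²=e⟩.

The conjugacy classes (representative and size) are:
  [e] (size 1), [c] (size 2), [c²] (size 2), [c³] (size 2), [c⁴] (size 2), [c⁵] (size 2), [c¹⁸] (size 2), [c⁷] (size 2), [c¹⁶] (size 2), [c¹⁵] (size 2), [c¹⁴] (size 2), [c¹³] (size 2), [c¹²] (size 1), [c⁶d] (size 12), [c⁵d⁻¹] (size 12).
Class equation: 1 + 2 + 2 + 2 + 2 + 2 + 2 + 2 + 2 + 2 + 2 + 2 + 1 + 12 + 12 = 48 = |G|. So G has 15 conjugacy classes.

Answer: 15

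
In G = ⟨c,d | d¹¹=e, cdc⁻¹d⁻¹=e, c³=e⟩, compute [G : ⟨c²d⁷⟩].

First find ord(c²d⁷) by computing successive powers:
  (c²d⁷)¹ = c²d⁷, (c²d⁷)² = cd³, (c²d⁷)³ = d¹⁰, (c²d⁷)⁴ = c²d⁶, (c²d⁷)⁵ = cd², (c²d⁷)⁶ = d⁹, (c²d⁷)⁷ = c²d⁵, (c²d⁷)⁸ = cd, (c²d⁷)⁹ = d⁸, (c²d⁷)¹⁰ = c²d⁴, (c²d⁷)¹¹ = c, (c²d⁷)¹² = d⁷, (c²d⁷)¹³ = c²d³, (c²d⁷)¹⁴ = cd¹⁰, (c²d⁷)¹⁵ = d⁶, (c²d⁷)¹⁶ = c²d², (c²d⁷)¹⁷ = cd⁹, (c²d⁷)¹⁸ = d⁵, (c²d⁷)¹⁹ = c²d, (c²d⁷)²⁰ = cd⁸, (c²d⁷)²¹ = d⁴, (c²d⁷)²² = c², (c²d⁷)²³ = cd⁷, (c²d⁷)²⁴ = d³, (c²d⁷)²⁵ = c²d¹⁰, (c²d⁷)²⁶ = cd⁶, (c²d⁷)²⁷ = d², (c²d⁷)²⁸ = c²d⁹, (c²d⁷)²⁹ = cd⁵, (c²d⁷)³⁰ = d, (c²d⁷)³¹ = c²d⁸, (c²d⁷)³² = cd⁴, (c²d⁷)³³ = e.
So |⟨c²d⁷⟩| = ord(c²d⁷) = 33. With |G| = 33, by Lagrange [G : ⟨c²d⁷⟩] = 33/33 = 1.

Answer: 1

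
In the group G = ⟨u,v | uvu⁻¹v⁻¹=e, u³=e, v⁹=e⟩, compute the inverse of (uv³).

The order of (uv³) is 3 (smallest k with (uv³)ᵏ = e), so (uv³)⁻¹ = (uv³)² = u²v⁶.
Check: (uv³) · (u²v⁶) → (uv³) · u² = v³;   (v³) · v⁶ = e, giving e as required.

Answer: u²v⁶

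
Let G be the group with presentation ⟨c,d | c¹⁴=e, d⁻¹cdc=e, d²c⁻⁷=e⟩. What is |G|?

Enumerate words in the generators, reducing via the relations: the distinct elements are
  {c, d, e, cd, c², c³, c⁴, c⁵, c⁶, c⁷, c⁸, c⁹, c²d, c³d, c¹², c¹³, c¹¹, c¹⁰, c⁴d, c⁵d, c⁶d, d⁻¹, cd⁻¹, c²d⁻¹, c³d⁻¹, c⁴d⁻¹, c⁵d⁻¹, c⁶d⁻¹}.
No further products give new elements, so |G| = 28.

Answer: 28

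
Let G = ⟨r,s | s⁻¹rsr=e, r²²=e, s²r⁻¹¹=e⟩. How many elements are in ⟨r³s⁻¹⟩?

|⟨r³s⁻¹⟩| equals the order of r³s⁻¹. Compute successive powers until reaching e:
  (r³s⁻¹)¹ = r³s⁻¹, (r³s⁻¹)² = r¹¹, (r³s⁻¹)³ = r³s, (r³s⁻¹)⁴ = e.
The smallest positive k with (r³s⁻¹)ᵏ = e is 4, so |⟨r³s⁻¹⟩| = 4.

Answer: 4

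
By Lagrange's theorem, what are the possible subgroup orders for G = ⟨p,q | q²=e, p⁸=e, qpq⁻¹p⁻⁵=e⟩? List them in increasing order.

|G| = 16 = 2⁴. By Lagrange's theorem the order of any subgroup divides 16; the divisors of 16 are 1, 2, 4, 8, 16.

Answer: 1, 2, 4, 8, 16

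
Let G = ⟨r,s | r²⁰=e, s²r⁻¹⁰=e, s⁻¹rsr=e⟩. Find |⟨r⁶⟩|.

|⟨r⁶⟩| equals the order of r⁶. Compute successive powers until reaching e:
  (r⁶)¹ = r⁶, (r⁶)² = r¹², (r⁶)³ = r¹⁸, (r⁶)⁴ = r⁴, (r⁶)⁵ = r¹⁰, (r⁶)⁶ = r¹⁶, (r⁶)⁷ = r², (r⁶)⁸ = r⁸, (r⁶)⁹ = r¹⁴, (r⁶)¹⁰ = e.
The smallest positive k with (r⁶)ᵏ = e is 10, so |⟨r⁶⟩| = 10.

Answer: 10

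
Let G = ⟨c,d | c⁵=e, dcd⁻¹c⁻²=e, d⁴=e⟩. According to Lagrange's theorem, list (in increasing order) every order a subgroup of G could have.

|G| = 20 = 2² · 5. By Lagrange's theorem the order of any subgroup divides 20; the divisors of 20 are 1, 2, 4, 5, 10, 20.

Answer: 1, 2, 4, 5, 10, 20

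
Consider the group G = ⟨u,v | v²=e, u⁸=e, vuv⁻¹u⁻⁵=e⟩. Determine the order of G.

Enumerate words in the generators, reducing via the relations: the distinct elements are
  {e, u, v, uv, u², u³, u⁴, u⁵, u⁶, u⁷, u²v, u³v, u⁴v, u⁵v, u⁶v, u⁷v}.
No further products give new elements, so |G| = 16.

Answer: 16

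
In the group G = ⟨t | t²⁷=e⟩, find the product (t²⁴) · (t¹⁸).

Compute (t²⁴) · (t¹⁸) by multiplying left to right and reducing via the relations at each step:
  (t²⁴) · t¹⁸ = t¹⁵

Answer: t¹⁵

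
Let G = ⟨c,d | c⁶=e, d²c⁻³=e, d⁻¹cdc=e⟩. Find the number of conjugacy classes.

The conjugacy classes (representative and size) are:
  [e] (size 1), [c] (size 2), [c²] (size 2), [c³] (size 1), [cd⁻¹] (size 3), [c²d⁻¹] (size 3).
Class equation: 1 + 2 + 2 + 1 + 3 + 3 = 12 = |G|. So G has 6 conjugacy classes.

Answer: 6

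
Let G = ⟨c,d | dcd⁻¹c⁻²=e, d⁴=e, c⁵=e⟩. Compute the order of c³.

Compute successive powers until reaching e:
  (c³)¹ = c³, (c³)² = c, (c³)³ = c⁴, (c³)⁴ = c², (c³)⁵ = e.
The smallest positive k with (c³)ᵏ = e is 5.

Answer: 5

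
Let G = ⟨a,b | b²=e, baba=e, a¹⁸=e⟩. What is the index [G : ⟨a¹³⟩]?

First find ord(a¹³) by computing successive powers:
  (a¹³)¹ = a¹³, (a¹³)² = a⁸, (a¹³)³ = a³, (a¹³)⁴ = a¹⁶, (a¹³)⁵ = a¹¹, (a¹³)⁶ = a⁶, (a¹³)⁷ = a, (a¹³)⁸ = a¹⁴, (a¹³)⁹ = a⁹, (a¹³)¹⁰ = a⁴, (a¹³)¹¹ = a¹⁷, (a¹³)¹² = a¹², (a¹³)¹³ = a⁷, (a¹³)¹⁴ = a², (a¹³)¹⁵ = a¹⁵, (a¹³)¹⁶ = a¹⁰, (a¹³)¹⁷ = a⁵, (a¹³)¹⁸ = e.
So |⟨a¹³⟩| = ord(a¹³) = 18. With |G| = 36, by Lagrange [G : ⟨a¹³⟩] = 36/18 = 2.

Answer: 2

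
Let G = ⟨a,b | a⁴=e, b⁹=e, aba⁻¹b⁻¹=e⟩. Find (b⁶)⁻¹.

The order of (b⁶) is 3 (smallest k with (b⁶)ᵏ = e), so (b⁶)⁻¹ = (b⁶)² = b³.
Check: (b⁶) · (b³) → (b⁶) · b³ = e, giving e as required.

Answer: b³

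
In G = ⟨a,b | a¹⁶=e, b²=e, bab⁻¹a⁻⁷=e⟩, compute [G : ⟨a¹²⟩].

First find ord(a¹²) by computing successive powers:
  (a¹²)¹ = a¹², (a¹²)² = a⁸, (a¹²)³ = a⁴, (a¹²)⁴ = e.
So |⟨a¹²⟩| = ord(a¹²) = 4. With |G| = 32, by Lagrange [G : ⟨a¹²⟩] = 32/4 = 8.

Answer: 8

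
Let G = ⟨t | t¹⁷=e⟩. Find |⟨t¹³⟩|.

|⟨t¹³⟩| equals the order of t¹³. Compute successive powers until reaching e:
  (t¹³)¹ = t¹³, (t¹³)² = t⁹, (t¹³)³ = t⁵, (t¹³)⁴ = t, (t¹³)⁵ = t¹⁴, (t¹³)⁶ = t¹⁰, (t¹³)⁷ = t⁶, (t¹³)⁸ = t², (t¹³)⁹ = t¹⁵, (t¹³)¹⁰ = t¹¹, (t¹³)¹¹ = t⁷, (t¹³)¹² = t³, (t¹³)¹³ = t¹⁶, (t¹³)¹⁴ = t¹², (t¹³)¹⁵ = t⁸, (t¹³)¹⁶ = t⁴, (t¹³)¹⁷ = e.
The smallest positive k with (t¹³)ᵏ = e is 17, so |⟨t¹³⟩| = 17.

Answer: 17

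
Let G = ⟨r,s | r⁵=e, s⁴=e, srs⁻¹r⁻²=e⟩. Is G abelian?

r·s = rs but s·r = r²s, so r·s ≠ s·r and G is not abelian.

Answer: No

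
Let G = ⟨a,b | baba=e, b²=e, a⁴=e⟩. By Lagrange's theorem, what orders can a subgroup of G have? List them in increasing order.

|G| = 8 = 2³. By Lagrange's theorem the order of any subgroup divides 8; the divisors of 8 are 1, 2, 4, 8.

Answer: 1, 2, 4, 8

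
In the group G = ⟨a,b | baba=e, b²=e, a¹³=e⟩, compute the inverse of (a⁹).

The order of (a⁹) is 13 (smallest k with (a⁹)ᵏ = e), so (a⁹)⁻¹ = (a⁹)¹² = a⁴.
Check: (a⁹) · (a⁴) → (a⁹) · a⁴ = e, giving e as required.

Answer: a⁴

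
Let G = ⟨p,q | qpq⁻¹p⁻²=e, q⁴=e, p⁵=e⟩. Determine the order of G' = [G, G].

G' = [G, G] is generated by all commutators. The generator-pair commutators are: [p, q] = p⁴.
The subgroup they normally generate is {e, p, p², p³, p⁴}, of order 5.
Check: |G/G'| = 20/5 = 4 is the order of the abelianisation.

Answer: 5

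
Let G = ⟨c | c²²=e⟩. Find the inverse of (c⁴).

The order of (c⁴) is 11 (smallest k with (c⁴)ᵏ = e), so (c⁴)⁻¹ = (c⁴)¹⁰ = c¹⁸.
Check: (c⁴) · (c¹⁸) → (c⁴) · c¹⁸ = e, giving e as required.

Answer: c¹⁸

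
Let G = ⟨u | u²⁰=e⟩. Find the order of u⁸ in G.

Compute successive powers until reaching e:
  (u⁸)¹ = u⁸, (u⁸)² = u¹⁶, (u⁸)³ = u⁴, (u⁸)⁴ = u¹², (u⁸)⁵ = e.
The smallest positive k with (u⁸)ᵏ = e is 5.

Answer: 5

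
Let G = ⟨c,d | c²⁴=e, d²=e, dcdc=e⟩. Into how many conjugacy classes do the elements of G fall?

The conjugacy classes (representative and size) are:
  [e] (size 1), [c²³] (size 2), [c²] (size 2), [c³] (size 2), [c²⁰] (size 2), [c¹⁹] (size 2), [c⁶] (size 2), [c⁷] (size 2), [c⁸] (size 2), [c⁹] (size 2), [c¹⁴] (size 2), [c¹¹] (size 2), [c¹²] (size 1), [c⁴d] (size 12), [c⁵d] (size 12).
Class equation: 1 + 2 + 2 + 2 + 2 + 2 + 2 + 2 + 2 + 2 + 2 + 2 + 1 + 12 + 12 = 48 = |G|. So G has 15 conjugacy classes.

Answer: 15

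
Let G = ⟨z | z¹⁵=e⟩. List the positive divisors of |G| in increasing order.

|G| = 15 = 3 · 5. By Lagrange's theorem the order of any subgroup divides 15; the divisors of 15 are 1, 3, 5, 15.

Answer: 1, 3, 5, 15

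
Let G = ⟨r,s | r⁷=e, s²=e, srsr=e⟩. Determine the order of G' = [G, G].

G' = [G, G] is generated by all commutators. The generator-pair commutators are: [r, s] = r².
The subgroup they normally generate is {e, r, r², r³, r⁴, r⁵, r⁶}, of order 7.
Check: |G/G'| = 14/7 = 2 is the order of the abelianisation.

Answer: 7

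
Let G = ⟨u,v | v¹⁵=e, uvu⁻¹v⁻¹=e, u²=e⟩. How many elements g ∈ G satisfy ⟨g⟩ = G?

G is cyclic of order 30. An element generates G iff its order is 30, and a cyclic group of order 30 has exactly φ(30) = 8 such elements.

Answer: 8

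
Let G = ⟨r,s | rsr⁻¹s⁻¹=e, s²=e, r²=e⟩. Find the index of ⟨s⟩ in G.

First find ord(s) by computing successive powers:
  s¹ = s, s² = e.
So |⟨s⟩| = ord(s) = 2. With |G| = 4, by Lagrange [G : ⟨s⟩] = 4/2 = 2.

Answer: 2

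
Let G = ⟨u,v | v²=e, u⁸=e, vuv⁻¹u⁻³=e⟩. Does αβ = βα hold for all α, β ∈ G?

u·v = uv but v·u = u³v, so u·v ≠ v·u and G is not abelian.

Answer: No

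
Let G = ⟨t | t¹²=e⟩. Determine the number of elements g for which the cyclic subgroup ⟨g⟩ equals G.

G is cyclic of order 12. An element generates G iff its order is 12, and a cyclic group of order 12 has exactly φ(12) = 4 such elements.

Answer: 4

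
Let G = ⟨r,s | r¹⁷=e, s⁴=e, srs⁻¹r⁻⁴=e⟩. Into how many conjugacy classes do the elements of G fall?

The conjugacy classes (representative and size) are:
  [e] (size 1), [r⁴] (size 4), [r²] (size 4), [r⁵] (size 4), [r¹¹] (size 4), [r⁷s] (size 17), [r³s²] (size 17), [r⁹s³] (size 17).
Class equation: 1 + 4 + 4 + 4 + 4 + 17 + 17 + 17 = 68 = |G|. So G has 8 conjugacy classes.

Answer: 8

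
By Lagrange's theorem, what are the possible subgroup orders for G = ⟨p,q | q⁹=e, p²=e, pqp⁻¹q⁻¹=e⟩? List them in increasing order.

|G| = 18 = 2 · 3². By Lagrange's theorem the order of any subgroup divides 18; the divisors of 18 are 1, 2, 3, 6, 9, 18.

Answer: 1, 2, 3, 6, 9, 18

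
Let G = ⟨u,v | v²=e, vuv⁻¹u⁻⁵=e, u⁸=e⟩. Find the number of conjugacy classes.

The conjugacy classes (representative and size) are:
  [e] (size 1), [u⁵] (size 2), [u²] (size 1), [u⁷] (size 2), [u⁴] (size 1), [u⁶] (size 1), [v] (size 2), [u⁵v] (size 2), [u²v] (size 2), [u³v] (size 2).
Class equation: 1 + 2 + 1 + 2 + 1 + 1 + 2 + 2 + 2 + 2 = 16 = |G|. So G has 10 conjugacy classes.

Answer: 10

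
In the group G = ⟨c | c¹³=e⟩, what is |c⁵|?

Compute successive powers until reaching e:
  (c⁵)¹ = c⁵, (c⁵)² = c¹⁰, (c⁵)³ = c², (c⁵)⁴ = c⁷, (c⁵)⁵ = c¹², (c⁵)⁶ = c⁴, (c⁵)⁷ = c⁹, (c⁵)⁸ = c, (c⁵)⁹ = c⁶, (c⁵)¹⁰ = c¹¹, (c⁵)¹¹ = c³, (c⁵)¹² = c⁸, (c⁵)¹³ = e.
The smallest positive k with (c⁵)ᵏ = e is 13.

Answer: 13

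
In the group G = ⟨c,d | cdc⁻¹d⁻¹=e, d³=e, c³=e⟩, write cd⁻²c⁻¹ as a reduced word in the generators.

Multiply left to right, reducing at each step:
  c · d⁻² = cd
  (cd) · c⁻¹ = d

Answer: d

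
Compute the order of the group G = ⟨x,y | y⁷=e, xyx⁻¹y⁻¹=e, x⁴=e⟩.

Enumerate words in the generators, reducing via the relations: the distinct elements are
  {e, x, y, xy, x², x³, y², y³, y⁴, y⁵, y⁶, xy², xy³, xy⁴, xy⁵, xy⁶, x²y, x³y, x²y², x²y³, x²y⁴, x²y⁵, x²y⁶, x³y², x³y³, x³y⁴, x³y⁵, x³y⁶}.
No further products give new elements, so |G| = 28.

Answer: 28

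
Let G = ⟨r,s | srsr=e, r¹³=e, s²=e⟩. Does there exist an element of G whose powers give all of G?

Every cyclic group is abelian. But r·s = rs while s·r = r¹²s, so r·s ≠ s·r and G is not abelian. Hence G is not cyclic.

Answer: No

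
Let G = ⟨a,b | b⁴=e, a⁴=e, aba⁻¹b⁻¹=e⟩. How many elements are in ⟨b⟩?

|⟨b⟩| equals the order of b. Compute successive powers until reaching e:
  b¹ = b, b² = b², b³ = b³, b⁴ = e.
The smallest positive k with bᵏ = e is 4, so |⟨b⟩| = 4.

Answer: 4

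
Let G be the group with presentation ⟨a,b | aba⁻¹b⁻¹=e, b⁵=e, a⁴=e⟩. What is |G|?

Enumerate words in the generators, reducing via the relations: the distinct elements are
  {a, b, e, ab, a², a³, b², b³, b⁴, ab², ab³, ab⁴, a²b, a³b, a²b², a²b³, a²b⁴, a³b², a³b³, a³b⁴}.
No further products give new elements, so |G| = 20.

Answer: 20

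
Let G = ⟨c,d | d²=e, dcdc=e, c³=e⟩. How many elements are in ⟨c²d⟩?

|⟨c²d⟩| equals the order of c²d. Compute successive powers until reaching e:
  (c²d)¹ = c²d, (c²d)² = e.
The smallest positive k with (c²d)ᵏ = e is 2, so |⟨c²d⟩| = 2.

Answer: 2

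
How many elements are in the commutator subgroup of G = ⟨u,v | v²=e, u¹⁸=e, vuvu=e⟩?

G' = [G, G] is generated by all commutators. The generator-pair commutators are: [u, v] = u².
The subgroup they normally generate is {e, u², u⁴, u⁶, u⁸, u¹⁰, u¹², u¹⁴, u¹⁶}, of order 9.
Check: |G/G'| = 36/9 = 4 is the order of the abelianisation.

Answer: 9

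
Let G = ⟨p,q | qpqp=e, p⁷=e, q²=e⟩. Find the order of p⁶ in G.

Compute successive powers until reaching e:
  (p⁶)¹ = p⁶, (p⁶)² = p⁵, (p⁶)³ = p⁴, (p⁶)⁴ = p³, (p⁶)⁵ = p², (p⁶)⁶ = p, (p⁶)⁷ = e.
The smallest positive k with (p⁶)ᵏ = e is 7.

Answer: 7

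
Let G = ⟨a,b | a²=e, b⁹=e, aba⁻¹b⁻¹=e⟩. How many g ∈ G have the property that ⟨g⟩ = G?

G is cyclic of order 18. An element generates G iff its order is 18, and a cyclic group of order 18 has exactly φ(18) = 6 such elements.

Answer: 6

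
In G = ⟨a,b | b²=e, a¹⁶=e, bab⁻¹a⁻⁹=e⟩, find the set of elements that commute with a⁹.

⟨a⁹⟩ ⊆ C_G(a⁹) since powers of a⁹ commute with a⁹; so |C_G(a⁹)| ≥ |⟨a⁹⟩| = 16.
By orbit–stabilizer, |C_G(a⁹)| = |G| / |conj. class of a⁹| = 32 / 2 = 16.
The 16 elements commuting with a⁹ are {e, a, a², a³, a⁴, a⁵, a⁶, a⁷, a⁸, a⁹, a¹⁰, a¹¹, a¹², a¹³, a¹⁴, a¹⁵}.

Answer: {e, a, a², a³, a⁴, a⁵, a⁶, a⁷, a⁸, a⁹, a¹⁰, a¹¹, a¹², a¹³, a¹⁴, a¹⁵}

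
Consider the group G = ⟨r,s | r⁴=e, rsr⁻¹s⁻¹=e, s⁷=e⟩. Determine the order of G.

Enumerate words in the generators, reducing via the relations: the distinct elements are
  {e, r, s, rs, r², r³, s², s³, s⁴, s⁵, s⁶, rs², rs³, rs⁴, rs⁵, rs⁶, r²s, r³s, r²s², r²s³, r²s⁴, r²s⁵, r²s⁶, r³s², r³s³, r³s⁴, r³s⁵, r³s⁶}.
No further products give new elements, so |G| = 28.

Answer: 28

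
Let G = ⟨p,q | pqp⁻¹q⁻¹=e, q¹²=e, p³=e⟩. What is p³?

Compute successive powers of p, reducing at each step:
  p²: p · p = p²
  p³: (p²) · p = e

Answer: e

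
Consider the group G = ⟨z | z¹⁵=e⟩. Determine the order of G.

G is generated by a single element, so G is cyclic. The relator gives z¹⁵ = e and no smaller power is forced to be e, so the 15 powers {e, z, z², z³, z⁴, z⁵, z⁶, z⁷, z⁸, z⁹, z¹², z¹³, z¹¹, z¹⁰, z¹⁴} are distinct. Hence |G| = 15.

Answer: 15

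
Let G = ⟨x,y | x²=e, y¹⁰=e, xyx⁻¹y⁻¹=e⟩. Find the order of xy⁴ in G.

Compute successive powers until reaching e:
  (xy⁴)¹ = xy⁴, (xy⁴)² = y⁸, (xy⁴)³ = xy², (xy⁴)⁴ = y⁶, (xy⁴)⁵ = x, (xy⁴)⁶ = y⁴, (xy⁴)⁷ = xy⁸, (xy⁴)⁸ = y², (xy⁴)⁹ = xy⁶, (xy⁴)¹⁰ = e.
The smallest positive k with (xy⁴)ᵏ = e is 10.

Answer: 10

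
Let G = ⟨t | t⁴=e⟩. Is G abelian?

G has a single generator, so G is cyclic and hence abelian.

Answer: Yes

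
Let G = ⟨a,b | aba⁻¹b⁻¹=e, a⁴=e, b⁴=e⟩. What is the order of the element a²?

Compute successive powers until reaching e:
  (a²)¹ = a², (a²)² = e.
The smallest positive k with (a²)ᵏ = e is 2.

Answer: 2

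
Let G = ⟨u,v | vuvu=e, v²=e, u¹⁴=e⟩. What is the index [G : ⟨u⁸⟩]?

First find ord(u⁸) by computing successive powers:
  (u⁸)¹ = u⁸, (u⁸)² = u², (u⁸)³ = u¹⁰, (u⁸)⁴ = u⁴, (u⁸)⁵ = u¹², (u⁸)⁶ = u⁶, (u⁸)⁷ = e.
So |⟨u⁸⟩| = ord(u⁸) = 7. With |G| = 28, by Lagrange [G : ⟨u⁸⟩] = 28/7 = 4.

Answer: 4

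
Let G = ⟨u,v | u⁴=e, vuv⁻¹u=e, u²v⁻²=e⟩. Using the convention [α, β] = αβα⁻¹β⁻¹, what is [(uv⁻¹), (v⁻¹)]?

[(uv⁻¹), (v⁻¹)] = (uv⁻¹)·(v⁻¹)·(uv⁻¹)⁻¹·(v⁻¹)⁻¹.
  (uv⁻¹) · (v⁻¹) = u³
  (u³) · (uv) = v
  v · v = u²

Answer: u²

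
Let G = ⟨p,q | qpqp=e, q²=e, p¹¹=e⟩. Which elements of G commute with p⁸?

⟨p⁸⟩ ⊆ C_G(p⁸) since powers of p⁸ commute with p⁸; so |C_G(p⁸)| ≥ |⟨p⁸⟩| = 11.
By orbit–stabilizer, |C_G(p⁸)| = |G| / |conj. class of p⁸| = 22 / 2 = 11.
The 11 elements commuting with p⁸ are {e, p, p², p³, p⁴, p⁵, p⁶, p⁷, p⁸, p⁹, p¹⁰}.

Answer: {e, p, p², p³, p⁴, p⁵, p⁶, p⁷, p⁸, p⁹, p¹⁰}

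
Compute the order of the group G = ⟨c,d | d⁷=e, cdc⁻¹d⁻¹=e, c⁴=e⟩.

Enumerate words in the generators, reducing via the relations: the distinct elements are
  {c, d, e, cd, c², c³, d², d³, d⁴, d⁵, d⁶, cd², cd³, cd⁴, cd⁵, cd⁶, c²d, c³d, c²d², c²d³, c²d⁴, c²d⁵, c²d⁶, c³d², c³d³, c³d⁴, c³d⁵, c³d⁶}.
No further products give new elements, so |G| = 28.

Answer: 28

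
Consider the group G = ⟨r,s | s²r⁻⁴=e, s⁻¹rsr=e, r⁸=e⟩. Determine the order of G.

Enumerate words in the generators, reducing via the relations: the distinct elements are
  {e, r, s, rs, r², r³, r⁴, r⁵, r⁶, r⁷, r²s, r³s, s⁻¹, rs⁻¹, r²s⁻¹, r³s⁻¹}.
No further products give new elements, so |G| = 16.

Answer: 16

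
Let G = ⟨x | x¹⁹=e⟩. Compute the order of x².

Compute successive powers until reaching e:
  (x²)¹ = x², (x²)² = x⁴, (x²)³ = x⁶, (x²)⁴ = x⁸, (x²)⁵ = x¹⁰, (x²)⁶ = x¹², (x²)⁷ = x¹⁴, (x²)⁸ = x¹⁶, (x²)⁹ = x¹⁸, (x²)¹⁰ = x, (x²)¹¹ = x³, (x²)¹² = x⁵, (x²)¹³ = x⁷, (x²)¹⁴ = x⁹, (x²)¹⁵ = x¹¹, (x²)¹⁶ = x¹³, (x²)¹⁷ = x¹⁵, (x²)¹⁸ = x¹⁷, (x²)¹⁹ = e.
The smallest positive k with (x²)ᵏ = e is 19.

Answer: 19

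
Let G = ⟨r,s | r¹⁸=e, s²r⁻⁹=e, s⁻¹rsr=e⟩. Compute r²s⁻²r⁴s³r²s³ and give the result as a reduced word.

Multiply left to right, reducing at each step:
  (r²) · s⁻² = r¹¹
  (r¹¹) · r⁴ = r¹⁵
  (r¹⁵) · s³ = r⁶s
  (r⁶s) · r² = r⁴s
  (r⁴s) · s³ = r⁴

Answer: r⁴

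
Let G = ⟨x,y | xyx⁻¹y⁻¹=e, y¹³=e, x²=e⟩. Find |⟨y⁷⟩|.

|⟨y⁷⟩| equals the order of y⁷. Compute successive powers until reaching e:
  (y⁷)¹ = y⁷, (y⁷)² = y, (y⁷)³ = y⁸, (y⁷)⁴ = y², (y⁷)⁵ = y⁹, (y⁷)⁶ = y³, (y⁷)⁷ = y¹⁰, (y⁷)⁸ = y⁴, (y⁷)⁹ = y¹¹, (y⁷)¹⁰ = y⁵, (y⁷)¹¹ = y¹², (y⁷)¹² = y⁶, (y⁷)¹³ = e.
The smallest positive k with (y⁷)ᵏ = e is 13, so |⟨y⁷⟩| = 13.

Answer: 13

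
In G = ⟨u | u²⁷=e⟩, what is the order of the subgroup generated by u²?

|⟨u²⟩| equals the order of u². Compute successive powers until reaching e:
  (u²)¹ = u², (u²)² = u⁴, (u²)³ = u⁶, (u²)⁴ = u⁸, (u²)⁵ = u¹⁰, (u²)⁶ = u¹², (u²)⁷ = u¹⁴, (u²)⁸ = u¹⁶, (u²)⁹ = u¹⁸, (u²)¹⁰ = u²⁰, (u²)¹¹ = u²², (u²)¹² = u²⁴, (u²)¹³ = u²⁶, (u²)¹⁴ = u, (u²)¹⁵ = u³, (u²)¹⁶ = u⁵, (u²)¹⁷ = u⁷, (u²)¹⁸ = u⁹, (u²)¹⁹ = u¹¹, (u²)²⁰ = u¹³, (u²)²¹ = u¹⁵, (u²)²² = u¹⁷, (u²)²³ = u¹⁹, (u²)²⁴ = u²¹, (u²)²⁵ = u²³, (u²)²⁶ = u²⁵, (u²)²⁷ = e.
The smallest positive k with (u²)ᵏ = e is 27, so |⟨u²⟩| = 27.

Answer: 27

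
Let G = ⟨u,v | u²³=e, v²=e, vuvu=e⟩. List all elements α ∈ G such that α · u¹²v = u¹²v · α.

⟨u¹²v⟩ ⊆ C_G(u¹²v) since powers of u¹²v commute with u¹²v; so |C_G(u¹²v)| ≥ |⟨u¹²v⟩| = 2.
By orbit–stabilizer, |C_G(u¹²v)| = |G| / |conj. class of u¹²v| = 46 / 23 = 2.
The 2 elements commuting with u¹²v are {e, u¹²v}.

Answer: {e, u¹²v}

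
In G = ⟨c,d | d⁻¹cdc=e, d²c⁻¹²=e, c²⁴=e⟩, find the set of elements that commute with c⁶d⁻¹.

⟨c⁶d⁻¹⟩ ⊆ C_G(c⁶d⁻¹) since powers of c⁶d⁻¹ commute with c⁶d⁻¹; so |C_G(c⁶d⁻¹)| ≥ |⟨c⁶d⁻¹⟩| = 4.
By orbit–stabilizer, |C_G(c⁶d⁻¹)| = |G| / |conj. class of c⁶d⁻¹| = 48 / 12 = 4.
The 4 elements commuting with c⁶d⁻¹ are {e, c¹², c⁶d, c⁶d⁻¹}.

Answer: {e, c¹², c⁶d, c⁶d⁻¹}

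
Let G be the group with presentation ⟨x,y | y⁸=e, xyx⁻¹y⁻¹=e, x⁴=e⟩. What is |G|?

Enumerate words in the generators, reducing via the relations: the distinct elements are
  {e, x, y, xy, x², x³, y², y³, y⁴, y⁵, y⁶, y⁷, xy², xy³, xy⁴, xy⁵, xy⁶, xy⁷, x²y, x³y, x²y², x²y³, x²y⁴, x²y⁵, x²y⁶, x²y⁷, x³y², x³y³, x³y⁴, x³y⁵, x³y⁶, x³y⁷}.
No further products give new elements, so |G| = 32.

Answer: 32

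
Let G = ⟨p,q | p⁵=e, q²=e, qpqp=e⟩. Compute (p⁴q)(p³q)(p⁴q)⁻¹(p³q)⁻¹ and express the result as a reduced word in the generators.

[(p⁴q), (p³q)] = (p⁴q)·(p³q)·(p⁴q)⁻¹·(p³q)⁻¹.
  (p⁴q) · (p³q) = p
  p · (p⁴q) = q
  q · (p³q) = p²

Answer: p²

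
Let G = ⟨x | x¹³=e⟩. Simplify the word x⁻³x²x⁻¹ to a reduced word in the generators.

Multiply left to right, reducing at each step:
  (x¹⁰) · x² = x¹²
  (x¹²) · x⁻¹ = x¹¹

Answer: x¹¹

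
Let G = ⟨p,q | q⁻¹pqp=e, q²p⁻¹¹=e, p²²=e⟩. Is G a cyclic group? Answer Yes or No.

Every cyclic group is abelian. But p·q = pq while q·p = p¹⁰q⁻¹, so p·q ≠ q·p and G is not abelian. Hence G is not cyclic.

Answer: No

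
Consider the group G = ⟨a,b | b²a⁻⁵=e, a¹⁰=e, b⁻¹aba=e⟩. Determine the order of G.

Enumerate words in the generators, reducing via the relations: the distinct elements are
  {a, b, e, ab, a², a³, a⁴, a⁵, a⁶, a⁷, a⁸, a⁹, a²b, a³b, a⁴b, b⁻¹, ab⁻¹, a²b⁻¹, a³b⁻¹, a⁴b⁻¹}.
No further products give new elements, so |G| = 20.

Answer: 20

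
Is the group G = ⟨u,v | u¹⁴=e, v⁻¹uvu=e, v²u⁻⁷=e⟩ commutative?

u·v = uv but v·u = u⁶v⁻¹, so u·v ≠ v·u and G is not abelian.

Answer: No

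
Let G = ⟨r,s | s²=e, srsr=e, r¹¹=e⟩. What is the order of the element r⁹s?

Compute successive powers until reaching e:
  (r⁹s)¹ = r⁹s, (r⁹s)² = e.
The smallest positive k with (r⁹s)ᵏ = e is 2.

Answer: 2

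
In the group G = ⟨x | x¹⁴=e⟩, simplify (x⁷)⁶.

Compute successive powers of (x⁷), reducing at each step:
  (x⁷)²: (x⁷) · x⁷ = e
  (x⁷)³: e · x⁷ = x⁷
  (x⁷)⁴: (x⁷) · x⁷ = e
  (x⁷)⁵: e · x⁷ = x⁷
  (x⁷)⁶: (x⁷) · x⁷ = e

Answer: e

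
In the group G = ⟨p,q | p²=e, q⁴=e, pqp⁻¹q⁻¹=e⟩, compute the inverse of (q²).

The order of (q²) is 2 (smallest k with (q²)ᵏ = e), so (q²)⁻¹ = (q²)¹ = q².
Check: (q²) · (q²) → (q²) · q² = e, giving e as required.

Answer: q²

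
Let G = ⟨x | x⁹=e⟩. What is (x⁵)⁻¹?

The order of (x⁵) is 9 (smallest k with (x⁵)ᵏ = e), so (x⁵)⁻¹ = (x⁵)⁸ = x⁴.
Check: (x⁵) · (x⁴) → (x⁵) · x⁴ = e, giving e as required.

Answer: x⁴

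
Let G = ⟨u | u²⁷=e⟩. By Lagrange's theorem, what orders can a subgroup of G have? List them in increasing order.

|G| = 27 = 3³. By Lagrange's theorem the order of any subgroup divides 27; the divisors of 27 are 1, 3, 9, 27.

Answer: 1, 3, 9, 27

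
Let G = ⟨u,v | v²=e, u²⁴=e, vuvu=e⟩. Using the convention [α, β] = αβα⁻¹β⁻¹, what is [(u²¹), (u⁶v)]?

[(u²¹), (u⁶v)] = (u²¹)·(u⁶v)·(u²¹)⁻¹·(u⁶v)⁻¹.
  (u²¹) · (u⁶v) = u³v
  (u³v) · (u³) = v
  v · (u⁶v) = u¹⁸

Answer: u¹⁸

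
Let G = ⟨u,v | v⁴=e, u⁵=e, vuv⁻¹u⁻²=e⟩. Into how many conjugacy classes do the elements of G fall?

The conjugacy classes (representative and size) are:
  [e] (size 1), [u⁴] (size 4), [u²v] (size 5), [v²] (size 5), [u³v³] (size 5).
Class equation: 1 + 4 + 5 + 5 + 5 = 20 = |G|. So G has 5 conjugacy classes.

Answer: 5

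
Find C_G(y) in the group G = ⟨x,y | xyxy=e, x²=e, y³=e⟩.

⟨y⟩ ⊆ C_G(y) since powers of y commute with y; so |C_G(y)| ≥ |⟨y⟩| = 3.
By orbit–stabilizer, |C_G(y)| = |G| / |conj. class of y| = 6 / 2 = 3.
The 3 elements commuting with y are {e, y, y²}.

Answer: {e, y, y²}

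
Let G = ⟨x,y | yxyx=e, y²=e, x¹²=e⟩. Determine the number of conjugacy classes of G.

The conjugacy classes (representative and size) are:
  [e] (size 1), [x¹¹] (size 2), [x²] (size 2), [x⁹] (size 2), [x⁴] (size 2), [x⁵] (size 2), [x⁶] (size 1), [y] (size 6), [xy] (size 6).
Class equation: 1 + 2 + 2 + 2 + 2 + 2 + 1 + 6 + 6 = 24 = |G|. So G has 9 conjugacy classes.

Answer: 9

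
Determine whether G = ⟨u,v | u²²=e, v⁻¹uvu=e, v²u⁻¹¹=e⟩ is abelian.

u·v = uv but v·u = u¹⁰v⁻¹, so u·v ≠ v·u and G is not abelian.

Answer: No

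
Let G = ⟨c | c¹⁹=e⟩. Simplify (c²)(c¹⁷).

Compute (c²) · (c¹⁷) by multiplying left to right and reducing via the relations at each step:
  (c²) · c¹⁷ = e

Answer: e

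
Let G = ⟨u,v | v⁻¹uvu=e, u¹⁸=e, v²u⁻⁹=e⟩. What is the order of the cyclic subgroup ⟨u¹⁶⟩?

|⟨u¹⁶⟩| equals the order of u¹⁶. Compute successive powers until reaching e:
  (u¹⁶)¹ = u¹⁶, (u¹⁶)² = u¹⁴, (u¹⁶)³ = u¹², (u¹⁶)⁴ = u¹⁰, (u¹⁶)⁵ = u⁸, (u¹⁶)⁶ = u⁶, (u¹⁶)⁷ = u⁴, (u¹⁶)⁸ = u², (u¹⁶)⁹ = e.
The smallest positive k with (u¹⁶)ᵏ = e is 9, so |⟨u¹⁶⟩| = 9.

Answer: 9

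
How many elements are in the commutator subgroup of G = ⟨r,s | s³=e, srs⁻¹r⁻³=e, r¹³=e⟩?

G' = [G, G] is generated by all commutators. The generator-pair commutators are: [r, s] = r¹¹.
The subgroup they normally generate is {e, r, r², r³, r⁴, r⁵, r⁶, r⁷, r⁸, r⁹, r¹⁰, r¹¹, r¹²}, of order 13.
Check: |G/G'| = 39/13 = 3 is the order of the abelianisation.

Answer: 13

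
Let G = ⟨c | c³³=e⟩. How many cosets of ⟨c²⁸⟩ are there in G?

First find ord(c²⁸) by computing successive powers:
  (c²⁸)¹ = c²⁸, (c²⁸)² = c²³, (c²⁸)³ = c¹⁸, (c²⁸)⁴ = c¹³, (c²⁸)⁵ = c⁸, (c²⁸)⁶ = c³, (c²⁸)⁷ = c³¹, (c²⁸)⁸ = c²⁶, (c²⁸)⁹ = c²¹, (c²⁸)¹⁰ = c¹⁶, (c²⁸)¹¹ = c¹¹, (c²⁸)¹² = c⁶, (c²⁸)¹³ = c, (c²⁸)¹⁴ = c²⁹, (c²⁸)¹⁵ = c²⁴, (c²⁸)¹⁶ = c¹⁹, (c²⁸)¹⁷ = c¹⁴, (c²⁸)¹⁸ = c⁹, (c²⁸)¹⁹ = c⁴, (c²⁸)²⁰ = c³², (c²⁸)²¹ = c²⁷, (c²⁸)²² = c²², (c²⁸)²³ = c¹⁷, (c²⁸)²⁴ = c¹², (c²⁸)²⁵ = c⁷, (c²⁸)²⁶ = c², (c²⁸)²⁷ = c³⁰, (c²⁸)²⁸ = c²⁵, (c²⁸)²⁹ = c²⁰, (c²⁸)³⁰ = c¹⁵, (c²⁸)³¹ = c¹⁰, (c²⁸)³² = c⁵, (c²⁸)³³ = e.
So |⟨c²⁸⟩| = ord(c²⁸) = 33. With |G| = 33, by Lagrange [G : ⟨c²⁸⟩] = 33/33 = 1.

Answer: 1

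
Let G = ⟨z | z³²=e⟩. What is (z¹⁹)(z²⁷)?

Compute (z¹⁹) · (z²⁷) by multiplying left to right and reducing via the relations at each step:
  (z¹⁹) · z²⁷ = z¹⁴

Answer: z¹⁴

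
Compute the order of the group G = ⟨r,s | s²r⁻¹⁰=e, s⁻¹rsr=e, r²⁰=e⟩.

Enumerate words in the generators, reducing via the relations: the distinct elements are
  {e, r, s, rs, r², r³, r⁴, r⁵, r⁶, r⁷, r⁸, r⁹, r²s, r³s, r¹², r¹³, r¹¹, r¹⁰, r¹⁴, r¹⁵, r¹⁶, r¹⁷, r¹⁸, r¹⁹, r⁴s, r⁵s, r⁶s, r⁷s, r⁸s, r⁹s, s⁻¹, rs⁻¹, r²s⁻¹, r³s⁻¹, r⁴s⁻¹, r⁵s⁻¹, r⁶s⁻¹, r⁷s⁻¹, r⁸s⁻¹, r⁹s⁻¹}.
No further products give new elements, so |G| = 40.

Answer: 40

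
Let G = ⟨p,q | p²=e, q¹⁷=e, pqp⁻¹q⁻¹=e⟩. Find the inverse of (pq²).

The order of (pq²) is 34 (smallest k with (pq²)ᵏ = e), so (pq²)⁻¹ = (pq²)³³ = pq¹⁵.
Check: (pq²) · (pq¹⁵) → (pq²) · p = q²;   (q²) · q¹⁵ = e, giving e as required.

Answer: pq¹⁵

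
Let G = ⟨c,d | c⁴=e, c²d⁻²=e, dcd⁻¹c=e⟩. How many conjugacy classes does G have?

The conjugacy classes (representative and size) are:
  [e] (size 1), [c³] (size 2), [c²] (size 1), [d⁻¹] (size 2), [cd] (size 2).
Class equation: 1 + 2 + 1 + 2 + 2 = 8 = |G|. So G has 5 conjugacy classes.

Answer: 5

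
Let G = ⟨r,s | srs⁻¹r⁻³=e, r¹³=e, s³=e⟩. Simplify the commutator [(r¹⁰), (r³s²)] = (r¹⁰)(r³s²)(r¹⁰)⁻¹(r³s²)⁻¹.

[(r¹⁰), (r³s²)] = (r¹⁰)·(r³s²)·(r¹⁰)⁻¹·(r³s²)⁻¹.
  (r¹⁰) · (r³s²) = s²
  (s²) · (r³) = rs²
  (rs²) · (r⁴s) = r¹¹

Answer: r¹¹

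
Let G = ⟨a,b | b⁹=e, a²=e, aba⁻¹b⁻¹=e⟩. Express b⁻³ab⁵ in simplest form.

Multiply left to right, reducing at each step:
  (b⁶) · a = ab⁶
  (ab⁶) · b⁵ = ab²

Answer: ab²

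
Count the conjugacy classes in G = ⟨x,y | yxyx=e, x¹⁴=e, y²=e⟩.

The conjugacy classes (representative and size) are:
  [e] (size 1), [x¹³] (size 2), [x²] (size 2), [x³] (size 2), [x¹⁰] (size 2), [x⁵] (size 2), [x⁸] (size 2), [x⁷] (size 1), [x⁶y] (size 7), [x⁹y] (size 7).
Class equation: 1 + 2 + 2 + 2 + 2 + 2 + 2 + 1 + 7 + 7 = 28 = |G|. So G has 10 conjugacy classes.

Answer: 10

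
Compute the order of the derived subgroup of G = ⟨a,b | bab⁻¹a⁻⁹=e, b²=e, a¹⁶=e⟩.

G' = [G, G] is generated by all commutators. The generator-pair commutators are: [a, b] = a⁸.
The subgroup they normally generate is {e, a⁸}, of order 2.
Check: |G/G'| = 32/2 = 16 is the order of the abelianisation.

Answer: 2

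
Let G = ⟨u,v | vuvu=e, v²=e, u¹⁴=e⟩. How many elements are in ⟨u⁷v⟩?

|⟨u⁷v⟩| equals the order of u⁷v. Compute successive powers until reaching e:
  (u⁷v)¹ = u⁷v, (u⁷v)² = e.
The smallest positive k with (u⁷v)ᵏ = e is 2, so |⟨u⁷v⟩| = 2.

Answer: 2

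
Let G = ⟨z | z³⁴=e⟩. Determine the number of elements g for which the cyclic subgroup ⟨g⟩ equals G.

G is cyclic of order 34. An element generates G iff its order is 34, and a cyclic group of order 34 has exactly φ(34) = 16 such elements.

Answer: 16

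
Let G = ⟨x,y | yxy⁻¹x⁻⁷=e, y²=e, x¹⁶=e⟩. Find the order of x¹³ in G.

Compute successive powers until reaching e:
  (x¹³)¹ = x¹³, (x¹³)² = x¹⁰, (x¹³)³ = x⁷, (x¹³)⁴ = x⁴, (x¹³)⁵ = x, (x¹³)⁶ = x¹⁴, (x¹³)⁷ = x¹¹, (x¹³)⁸ = x⁸, (x¹³)⁹ = x⁵, (x¹³)¹⁰ = x², (x¹³)¹¹ = x¹⁵, (x¹³)¹² = x¹², (x¹³)¹³ = x⁹, (x¹³)¹⁴ = x⁶, (x¹³)¹⁵ = x³, (x¹³)¹⁶ = e.
The smallest positive k with (x¹³)ᵏ = e is 16.

Answer: 16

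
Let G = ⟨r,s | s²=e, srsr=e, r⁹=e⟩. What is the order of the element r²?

Compute successive powers until reaching e:
  (r²)¹ = r², (r²)² = r⁴, (r²)³ = r⁶, (r²)⁴ = r⁸, (r²)⁵ = r, (r²)⁶ = r³, (r²)⁷ = r⁵, (r²)⁸ = r⁷, (r²)⁹ = e.
The smallest positive k with (r²)ᵏ = e is 9.

Answer: 9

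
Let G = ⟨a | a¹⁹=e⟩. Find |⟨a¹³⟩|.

|⟨a¹³⟩| equals the order of a¹³. Compute successive powers until reaching e:
  (a¹³)¹ = a¹³, (a¹³)² = a⁷, (a¹³)³ = a, (a¹³)⁴ = a¹⁴, (a¹³)⁵ = a⁸, (a¹³)⁶ = a², (a¹³)⁷ = a¹⁵, (a¹³)⁸ = a⁹, (a¹³)⁹ = a³, (a¹³)¹⁰ = a¹⁶, (a¹³)¹¹ = a¹⁰, (a¹³)¹² = a⁴, (a¹³)¹³ = a¹⁷, (a¹³)¹⁴ = a¹¹, (a¹³)¹⁵ = a⁵, (a¹³)¹⁶ = a¹⁸, (a¹³)¹⁷ = a¹², (a¹³)¹⁸ = a⁶, (a¹³)¹⁹ = e.
The smallest positive k with (a¹³)ᵏ = e is 19, so |⟨a¹³⟩| = 19.

Answer: 19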